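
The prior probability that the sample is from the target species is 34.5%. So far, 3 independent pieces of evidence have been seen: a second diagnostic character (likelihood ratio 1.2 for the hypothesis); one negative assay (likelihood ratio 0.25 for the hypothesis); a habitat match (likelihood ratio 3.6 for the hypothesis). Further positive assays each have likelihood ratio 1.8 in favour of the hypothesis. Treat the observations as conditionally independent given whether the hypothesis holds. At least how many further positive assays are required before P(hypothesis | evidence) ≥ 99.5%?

10

Prior odds = 0.345/0.655 = 69/131.
Combined Bayes factor of the evidence already in hand = 1.2 × 0.25 × 3.6 = 1.08.
Odds after that evidence = (69/131) × 1.08 = 1863/3275.
Target odds = 0.995/0.005 = 199.
Need 1.8ⁿ ≥ 199 ÷ (1863/3275) = 651725/1863.
1.8⁹ = 387420489/1953125 falls short of 651725/1863 but 1.8¹⁰ ≈357.047 reaches it, so n = 10.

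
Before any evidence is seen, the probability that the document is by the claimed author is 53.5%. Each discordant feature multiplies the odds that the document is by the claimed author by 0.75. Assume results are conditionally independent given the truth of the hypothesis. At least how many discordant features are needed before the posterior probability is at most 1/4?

5

Prior odds: 0.535 ÷ 0.465 = 107/93.
Likelihood ratio per discordant feature = 0.75.
Target posterior odds = 0.25/0.75 = 1/3.
Require 0.75ⁿ ≤ 1/3 ÷ (107/93) = 31/107.
0.75⁴ = 0.31640625 is still above 31/107 but 0.75⁵ = 243/1024 is at or below it, so n = 5.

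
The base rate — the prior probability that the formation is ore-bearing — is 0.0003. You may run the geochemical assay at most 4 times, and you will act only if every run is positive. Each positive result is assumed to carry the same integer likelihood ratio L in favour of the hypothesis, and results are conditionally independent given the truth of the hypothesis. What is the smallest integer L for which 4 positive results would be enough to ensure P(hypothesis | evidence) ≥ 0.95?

16

Prior odds = 0.0003/0.9997 = 3/9997.
Target odds = 0.95/0.05 = 19.
Need L⁴ ≥ 19 ÷ (3/9997) = 189943/3.
15⁴ = 50625 < 189943/3 ≤ 65536 = 16⁴, so L = 16.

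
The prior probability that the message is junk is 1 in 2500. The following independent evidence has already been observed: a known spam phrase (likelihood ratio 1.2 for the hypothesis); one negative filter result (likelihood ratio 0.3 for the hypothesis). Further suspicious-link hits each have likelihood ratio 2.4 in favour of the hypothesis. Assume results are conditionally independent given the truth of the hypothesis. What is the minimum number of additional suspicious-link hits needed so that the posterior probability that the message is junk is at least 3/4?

Prior odds = 0.0004/0.9996 = 1/2499.
Combined Bayes factor of the evidence already in hand = 1.2 × 0.3 = 0.36.
Odds after that evidence = (1/2499) × 0.36 = 3/20825.
Target odds = 0.75/0.25 = 3.
Need 2.4ⁿ ≥ 3 ÷ (3/20825) = 20825.
2.4¹¹ ≈15216.8 falls short of 20825 but 2.4¹² ≈36520.3 reaches it, so n = 12.

12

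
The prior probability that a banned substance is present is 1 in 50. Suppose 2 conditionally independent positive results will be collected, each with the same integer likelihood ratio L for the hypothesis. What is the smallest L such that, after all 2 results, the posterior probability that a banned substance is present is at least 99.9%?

Prior odds = 0.02/0.98 = 1/49.
Target odds = 0.999/0.001 = 999.
Need L² ≥ 999 ÷ (1/49) = 48951.
221² = 48841 < 48951 ≤ 49284 = 222², so L = 222.

222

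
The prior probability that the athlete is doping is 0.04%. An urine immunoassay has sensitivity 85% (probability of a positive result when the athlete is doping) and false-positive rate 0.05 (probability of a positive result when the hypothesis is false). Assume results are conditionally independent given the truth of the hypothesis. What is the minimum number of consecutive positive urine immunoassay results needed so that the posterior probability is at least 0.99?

5

Prior odds: 0.0004 ÷ 0.9996 = 1/2499.
Likelihood ratio of a positive result = 0.85/0.05 = 17.
Target posterior odds = 0.99/0.01 = 99.
Require 17ⁿ ≥ 99 ÷ (1/2499) = 247401.
17⁴ = 83521 falls short of 247401 but 17⁵ = 1419857 reaches it, so n = 5.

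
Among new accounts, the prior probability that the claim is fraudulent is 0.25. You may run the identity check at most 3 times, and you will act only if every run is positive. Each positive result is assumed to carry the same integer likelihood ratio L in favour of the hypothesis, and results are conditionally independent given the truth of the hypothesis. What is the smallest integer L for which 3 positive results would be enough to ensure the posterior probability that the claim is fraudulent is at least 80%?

Prior odds = 0.25/0.75 = 1/3.
Target odds = 0.8/0.2 = 4.
Need L³ ≥ 4 ÷ (1/3) = 12.
2³ = 8 < 12 ≤ 27 = 3³, so L = 3.

3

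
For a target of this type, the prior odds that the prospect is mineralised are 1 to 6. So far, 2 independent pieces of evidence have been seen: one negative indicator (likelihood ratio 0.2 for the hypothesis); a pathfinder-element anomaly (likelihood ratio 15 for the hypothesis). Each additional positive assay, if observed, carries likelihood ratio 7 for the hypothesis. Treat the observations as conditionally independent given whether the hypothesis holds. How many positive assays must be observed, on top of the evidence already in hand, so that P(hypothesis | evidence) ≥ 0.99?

3

Prior odds = 1/6.
Combined Bayes factor of the evidence already in hand = 0.2 × 15 = 3.
Odds after that evidence = (1/6) × 3 = 0.5.
Target odds = 0.99/0.01 = 99.
Need 7ⁿ ≥ 99 ÷ 0.5 = 198.
7² = 49 falls short of 198 but 7³ = 343 reaches it, so n = 3.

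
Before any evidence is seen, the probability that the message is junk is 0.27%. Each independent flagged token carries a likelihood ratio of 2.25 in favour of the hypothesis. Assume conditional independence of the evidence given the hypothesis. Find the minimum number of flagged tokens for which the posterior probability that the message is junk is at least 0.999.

16

Prior odds: 0.0027 ÷ 0.9973 = 27/9973.
Likelihood ratio per flagged token = 2.25.
Target posterior odds = 0.999/0.001 = 999.
Require 2.25ⁿ ≥ 999 ÷ (27/9973) = 369001.
2.25¹⁵ ≈191751 falls short of 369001 but 2.25¹⁶ ≈431440 reaches it, so n = 16.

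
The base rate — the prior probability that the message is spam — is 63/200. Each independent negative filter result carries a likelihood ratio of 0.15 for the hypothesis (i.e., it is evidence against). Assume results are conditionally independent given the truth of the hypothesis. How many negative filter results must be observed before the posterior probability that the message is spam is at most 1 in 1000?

Prior odds: 0.315 ÷ 0.685 = 63/137.
Likelihood ratio per negative filter result = 0.15.
Target posterior odds = 0.001/0.999 = 1/999.
Need (63/137) × 0.15ⁿ ≤ 1/999, i.e. 0.15ⁿ ≤ 137/62937.
0.15³ = 0.003375 is still above 137/62937 but 0.15⁴ = 81/160000 is at or below it, so n = 4.

4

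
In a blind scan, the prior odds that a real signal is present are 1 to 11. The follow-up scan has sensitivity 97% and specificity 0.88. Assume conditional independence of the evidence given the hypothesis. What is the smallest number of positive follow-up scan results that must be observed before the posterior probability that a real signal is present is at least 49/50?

4

Prior odds = 1/11.
False-positive rate = 1 − 0.88 = 0.12; likelihood ratio of a positive = 0.97/0.12 = 97/12.
Target odds: 0.98 ÷ 0.02 = 49.
Require (97/12)ⁿ ≥ 49 ÷ (1/11) = 539.
(97/12)³ = 912673/1728 falls short of 539 but (97/12)⁴ = 88529281/20736 reaches it, so n = 4.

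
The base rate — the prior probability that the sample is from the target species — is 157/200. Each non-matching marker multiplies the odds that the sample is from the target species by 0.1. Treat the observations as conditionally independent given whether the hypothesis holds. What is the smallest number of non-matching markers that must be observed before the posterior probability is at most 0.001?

4

Prior odds = 0.785/0.215 = 157/43.
Likelihood ratio per non-matching marker = 0.1.
Target posterior odds = 0.001/0.999 = 1/999.
Require 0.1ⁿ ≤ 1/999 ÷ (157/43) = 43/156843.
0.1³ = 0.001 is still above 43/156843 but 0.1⁴ = 0.0001 is at or below it, so n = 4.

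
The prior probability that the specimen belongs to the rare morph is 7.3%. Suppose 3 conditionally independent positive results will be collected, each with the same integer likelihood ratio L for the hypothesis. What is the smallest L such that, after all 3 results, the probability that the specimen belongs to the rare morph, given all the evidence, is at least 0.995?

14

Prior odds = 0.073/0.927 = 73/927.
Target odds = 0.995/0.005 = 199.
Need L³ ≥ 199 ÷ (73/927) = 184473/73.
13³ = 2197 < 184473/73 ≤ 2744 = 14³, so L = 14.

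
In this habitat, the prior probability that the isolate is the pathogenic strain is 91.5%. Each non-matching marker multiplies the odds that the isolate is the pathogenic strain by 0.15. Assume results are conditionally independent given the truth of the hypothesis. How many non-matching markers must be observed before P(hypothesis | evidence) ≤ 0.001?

Prior odds: 0.915 ÷ 0.085 = 183/17.
Likelihood ratio per non-matching marker = 0.15.
Target posterior odds = 0.001/0.999 = 1/999.
Require 0.15ⁿ ≤ 1/999 ÷ (183/17) = 17/182817.
0.15⁴ = 81/160000 is still above 17/182817 but 0.15⁵ = 243/3200000 is at or below it, so n = 5.

5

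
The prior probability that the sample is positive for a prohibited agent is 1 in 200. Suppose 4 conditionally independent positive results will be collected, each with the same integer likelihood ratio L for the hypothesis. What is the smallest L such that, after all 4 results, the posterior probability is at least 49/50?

10

Prior odds = 0.005/0.995 = 1/199.
Target odds = 0.98/0.02 = 49.
Need L⁴ ≥ 49 ÷ (1/199) = 9751.
9⁴ = 6561 < 9751 ≤ 10000 = 10⁴, so L = 10.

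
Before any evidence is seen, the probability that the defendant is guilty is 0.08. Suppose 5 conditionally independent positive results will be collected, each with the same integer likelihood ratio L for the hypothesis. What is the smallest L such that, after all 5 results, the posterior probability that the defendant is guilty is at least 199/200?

Prior odds = 0.08/0.92 = 2/23.
Target odds = 0.995/0.005 = 199.
Need L⁵ ≥ 199 ÷ (2/23) = 2288.5.
4⁵ = 1024 < 2288.5 ≤ 3125 = 5⁵, so L = 5.

5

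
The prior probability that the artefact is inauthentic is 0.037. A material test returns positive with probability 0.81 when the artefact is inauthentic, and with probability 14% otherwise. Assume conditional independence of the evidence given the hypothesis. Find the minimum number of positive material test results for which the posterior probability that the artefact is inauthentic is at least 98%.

Prior odds = 0.037/0.963 = 37/963.
Likelihood ratio of a positive result = 0.81/0.14 = 81/14.
Target posterior odds = 0.98/0.02 = 49.
Require (81/14)ⁿ ≥ 49 ÷ (37/963) = 47187/37.
(81/14)⁴ = 43046721/38416 falls short of 47187/37 but (81/14)⁵ ≈6483.13 reaches it, so n = 5.

5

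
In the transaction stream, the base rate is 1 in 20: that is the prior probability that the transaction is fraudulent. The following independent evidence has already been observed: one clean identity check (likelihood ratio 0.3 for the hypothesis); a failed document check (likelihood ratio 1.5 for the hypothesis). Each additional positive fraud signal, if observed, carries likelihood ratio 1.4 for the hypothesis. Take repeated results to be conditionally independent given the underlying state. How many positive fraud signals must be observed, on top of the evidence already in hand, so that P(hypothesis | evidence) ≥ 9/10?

18

Prior odds = 0.05/0.95 = 1/19.
Combined Bayes factor of the evidence already in hand = 0.3 × 1.5 = 0.45.
Odds after that evidence = (1/19) × 0.45 = 9/380.
Target odds = 0.9/0.1 = 9.
Need 1.4ⁿ ≥ 9 ÷ (9/380) = 380.
1.4¹⁷ ≈304.913 falls short of 380 but 1.4¹⁸ ≈426.879 reaches it, so n = 18.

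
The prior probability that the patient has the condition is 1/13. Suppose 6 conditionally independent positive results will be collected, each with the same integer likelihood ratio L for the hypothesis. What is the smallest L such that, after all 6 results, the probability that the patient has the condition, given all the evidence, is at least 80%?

2

Prior odds = (1/13)/(12/13) = 1/12.
Target odds = 0.8/0.2 = 4.
Need L⁶ ≥ 4 ÷ (1/12) = 48.
1⁶ = 1 < 48 ≤ 64 = 2⁶, so L = 2.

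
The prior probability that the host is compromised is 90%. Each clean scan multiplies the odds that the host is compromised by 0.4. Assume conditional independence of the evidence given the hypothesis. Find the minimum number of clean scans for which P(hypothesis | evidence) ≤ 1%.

Prior odds: 0.9 ÷ 0.1 = 9.
Likelihood ratio per clean scan = 0.4.
Target odds: 0.01 ÷ 0.99 = 1/99.
Need 9 × 0.4ⁿ ≤ 1/99, i.e. 0.4ⁿ ≤ 1/891.
0.4⁷ = 128/78125 is still above 1/891 but 0.4⁸ = 256/390625 is at or below it, so n = 8.

8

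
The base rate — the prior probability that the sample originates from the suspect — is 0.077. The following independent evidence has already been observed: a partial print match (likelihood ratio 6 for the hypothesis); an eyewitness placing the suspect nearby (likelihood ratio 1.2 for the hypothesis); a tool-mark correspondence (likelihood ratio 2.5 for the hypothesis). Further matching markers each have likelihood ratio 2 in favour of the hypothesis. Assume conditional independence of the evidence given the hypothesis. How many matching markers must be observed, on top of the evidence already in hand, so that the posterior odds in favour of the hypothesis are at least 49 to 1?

Prior odds = 0.077/0.923 = 77/923.
Combined Bayes factor of the evidence already in hand = 6 × 1.2 × 2.5 = 18.
Odds after that evidence = (77/923) × 18 = 1386/923.
Target odds = 49.
Need 2ⁿ ≥ 49 ÷ (1386/923) = 6461/198.
2⁵ = 32 falls short of 6461/198 but 2⁶ = 64 reaches it, so n = 6.

6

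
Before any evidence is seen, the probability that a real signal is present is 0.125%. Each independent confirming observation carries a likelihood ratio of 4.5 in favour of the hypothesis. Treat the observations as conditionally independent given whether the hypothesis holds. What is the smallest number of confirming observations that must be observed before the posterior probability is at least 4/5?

6

Prior odds = 0.00125/0.99875 = 1/799.
Likelihood ratio per confirming observation = 4.5.
Target posterior odds = 0.8/0.2 = 4.
Require 4.5ⁿ ≥ 4 ÷ (1/799) = 3196.
4.5⁵ = 1845.28125 falls short of 3196 but 4.5⁶ = 8303.765625 reaches it, so n = 6.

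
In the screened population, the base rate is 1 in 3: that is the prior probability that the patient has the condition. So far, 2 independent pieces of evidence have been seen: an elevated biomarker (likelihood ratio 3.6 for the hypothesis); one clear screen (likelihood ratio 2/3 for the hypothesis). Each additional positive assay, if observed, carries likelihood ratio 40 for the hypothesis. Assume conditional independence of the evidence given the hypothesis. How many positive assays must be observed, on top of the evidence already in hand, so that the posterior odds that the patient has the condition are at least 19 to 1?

Prior odds = (1/3)/(2/3) = 0.5.
Combined Bayes factor of the evidence already in hand = 3.6 × (2/3) = 2.4.
Odds after that evidence = 0.5 × 2.4 = 1.2.
Target odds = 19.
Need 40ⁿ ≥ 19 ÷ 1.2 = 95/6.
40¹ = 40, which meets the required 95/6; so n = 1.

1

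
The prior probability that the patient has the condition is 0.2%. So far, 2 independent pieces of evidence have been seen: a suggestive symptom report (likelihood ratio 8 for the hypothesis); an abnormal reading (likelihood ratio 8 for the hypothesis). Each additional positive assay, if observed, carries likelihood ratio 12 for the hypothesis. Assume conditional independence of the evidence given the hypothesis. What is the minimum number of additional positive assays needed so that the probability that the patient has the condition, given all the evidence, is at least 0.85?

Prior odds = 0.002/0.998 = 1/499.
Combined Bayes factor of the evidence already in hand = 8 × 8 = 64.
Odds after that evidence = (1/499) × 64 = 64/499.
Target odds = 0.85/0.15 = 17/3.
Need 12ⁿ ≥ 17/3 ÷ (64/499) = 8483/192.
12¹ = 12 falls short of 8483/192 but 12² = 144 reaches it, so n = 2.

2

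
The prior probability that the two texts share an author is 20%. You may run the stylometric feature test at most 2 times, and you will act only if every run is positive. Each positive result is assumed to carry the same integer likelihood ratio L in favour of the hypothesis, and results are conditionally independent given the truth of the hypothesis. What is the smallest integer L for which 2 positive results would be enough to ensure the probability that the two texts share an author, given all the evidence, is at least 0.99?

Prior odds = 0.2/0.8 = 0.25.
Target odds = 0.99/0.01 = 99.
Need L² ≥ 99 ÷ 0.25 = 396.
19² = 361 < 396 ≤ 400 = 20², so L = 20.

20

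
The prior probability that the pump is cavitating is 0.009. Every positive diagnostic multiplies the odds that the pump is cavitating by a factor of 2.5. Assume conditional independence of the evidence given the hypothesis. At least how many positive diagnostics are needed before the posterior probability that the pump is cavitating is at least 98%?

10

Prior odds = 0.009/0.991 = 9/991.
Likelihood ratio per positive diagnostic = 2.5.
Target posterior odds = 0.98/0.02 = 49.
Need (9/991) × 2.5ⁿ ≥ 49, i.e. 2.5ⁿ ≥ 48559/9.
2.5⁹ = 1953125/512 falls short of 48559/9 but 2.5¹⁰ = 9765625/1024 reaches it, so n = 10.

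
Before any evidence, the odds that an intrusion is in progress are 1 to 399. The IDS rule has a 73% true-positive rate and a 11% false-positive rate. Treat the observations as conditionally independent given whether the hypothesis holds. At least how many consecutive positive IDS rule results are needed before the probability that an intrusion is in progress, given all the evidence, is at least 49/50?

6

Prior odds = 1/399.
Likelihood ratio of a positive result = 0.73/0.11 = 73/11.
Target odds: 0.98 ÷ 0.02 = 49.
Need (1/399) × (73/11)ⁿ ≥ 49, i.e. (73/11)ⁿ ≥ 19551.
(73/11)⁵ ≈12872.1 falls short of 19551 but (73/11)⁶ ≈85424.2 reaches it, so n = 6.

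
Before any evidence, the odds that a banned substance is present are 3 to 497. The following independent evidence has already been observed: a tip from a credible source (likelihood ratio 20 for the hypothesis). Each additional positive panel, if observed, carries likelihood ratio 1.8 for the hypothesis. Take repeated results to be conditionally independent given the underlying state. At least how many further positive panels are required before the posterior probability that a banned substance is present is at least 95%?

9

Prior odds = 3/497.
Bayes factor of the evidence already in hand = 20.
Odds after that evidence = (3/497) × 20 = 60/497.
Target odds = 0.95/0.05 = 19.
Need 1.8ⁿ ≥ 19 ÷ (60/497) = 9443/60.
1.8⁸ = 43046721/390625 falls short of 9443/60 but 1.8⁹ = 387420489/1953125 reaches it, so n = 9.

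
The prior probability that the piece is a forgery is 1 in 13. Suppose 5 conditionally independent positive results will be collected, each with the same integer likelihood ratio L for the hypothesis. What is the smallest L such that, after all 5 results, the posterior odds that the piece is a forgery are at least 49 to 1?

4

Prior odds = (1/13)/(12/13) = 1/12.
Target odds = 49.
Need L⁵ ≥ 49 ÷ (1/12) = 588.
3⁵ = 243 < 588 ≤ 1024 = 4⁵, so L = 4.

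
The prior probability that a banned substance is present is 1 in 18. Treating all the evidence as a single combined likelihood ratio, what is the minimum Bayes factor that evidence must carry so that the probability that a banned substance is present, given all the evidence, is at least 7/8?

Prior odds = (1/18)/(17/18) = 1/17.
Target odds = 0.875/0.125 = 7.
Required Bayes factor = 7 ÷ (1/17) = 119.

119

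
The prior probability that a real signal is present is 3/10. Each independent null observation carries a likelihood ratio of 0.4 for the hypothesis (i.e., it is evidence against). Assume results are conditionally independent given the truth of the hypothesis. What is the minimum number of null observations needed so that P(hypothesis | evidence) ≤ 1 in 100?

Prior odds: 0.3 ÷ 0.7 = 3/7.
Likelihood ratio per null observation = 0.4.
Target posterior odds = 0.01/0.99 = 1/99.
Require 0.4ⁿ ≤ 1/99 ÷ (3/7) = 7/297.
0.4⁴ = 0.0256 is still above 7/297 but 0.4⁵ = 0.01024 is at or below it, so n = 5.

5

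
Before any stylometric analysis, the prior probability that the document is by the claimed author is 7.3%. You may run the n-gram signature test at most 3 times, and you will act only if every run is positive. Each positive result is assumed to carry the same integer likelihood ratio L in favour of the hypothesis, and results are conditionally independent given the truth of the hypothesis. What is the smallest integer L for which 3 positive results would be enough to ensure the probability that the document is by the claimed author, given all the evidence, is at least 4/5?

Prior odds = 0.073/0.927 = 73/927.
Target odds = 0.8/0.2 = 4.
Need L³ ≥ 4 ÷ (73/927) = 3708/73.
3³ = 27 < 3708/73 ≤ 64 = 4³, so L = 4.

4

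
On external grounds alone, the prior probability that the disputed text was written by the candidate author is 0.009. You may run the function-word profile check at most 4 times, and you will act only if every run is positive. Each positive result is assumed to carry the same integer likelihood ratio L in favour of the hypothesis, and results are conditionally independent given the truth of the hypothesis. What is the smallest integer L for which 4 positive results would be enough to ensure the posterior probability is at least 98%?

9

Prior odds = 0.009/0.991 = 9/991.
Target odds = 0.98/0.02 = 49.
Need L⁴ ≥ 49 ÷ (9/991) = 48559/9.
8⁴ = 4096 < 48559/9 ≤ 6561 = 9⁴, so L = 9.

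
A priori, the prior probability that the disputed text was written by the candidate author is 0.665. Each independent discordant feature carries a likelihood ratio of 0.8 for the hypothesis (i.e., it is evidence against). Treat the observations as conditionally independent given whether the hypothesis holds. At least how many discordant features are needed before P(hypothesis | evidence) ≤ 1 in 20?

Prior odds = 0.665/0.335 = 133/67.
Likelihood ratio per discordant feature = 0.8.
Target posterior odds = 0.05/0.95 = 1/19.
Need (133/67) × 0.8ⁿ ≤ 1/19, i.e. 0.8ⁿ ≤ 67/2527.
0.8¹⁶ ≈0.0281475 is still above 67/2527 but 0.8¹⁷ ≈0.022518 is at or below it, so n = 17.

17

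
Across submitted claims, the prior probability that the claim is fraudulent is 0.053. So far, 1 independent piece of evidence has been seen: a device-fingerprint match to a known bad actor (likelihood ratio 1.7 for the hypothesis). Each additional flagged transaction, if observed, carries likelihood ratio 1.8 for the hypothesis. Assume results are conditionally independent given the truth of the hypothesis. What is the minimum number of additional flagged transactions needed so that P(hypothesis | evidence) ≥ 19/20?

10

Prior odds = 0.053/0.947 = 53/947.
Bayes factor of the evidence already in hand = 1.7.
Odds after that evidence = (53/947) × 1.7 = 901/9470.
Target odds = 0.95/0.05 = 19.
Need 1.8ⁿ ≥ 19 ÷ (901/9470) = 179930/901.
1.8⁹ = 387420489/1953125 falls short of 179930/901 but 1.8¹⁰ ≈357.047 reaches it, so n = 10.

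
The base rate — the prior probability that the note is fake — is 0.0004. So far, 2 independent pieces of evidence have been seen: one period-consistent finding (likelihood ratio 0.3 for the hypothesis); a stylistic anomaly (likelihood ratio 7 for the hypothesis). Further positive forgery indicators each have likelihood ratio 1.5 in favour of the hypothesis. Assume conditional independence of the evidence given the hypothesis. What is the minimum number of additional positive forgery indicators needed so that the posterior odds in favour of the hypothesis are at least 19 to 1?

Prior odds = 0.0004/0.9996 = 1/2499.
Combined Bayes factor of the evidence already in hand = 0.3 × 7 = 2.1.
Odds after that evidence = (1/2499) × 2.1 = 1/1190.
Target odds = 19.
Need 1.5ⁿ ≥ 19 ÷ (1/1190) = 22610.
1.5²⁴ ≈16834.1 falls short of 22610 but 1.5²⁵ ≈25251.2 reaches it, so n = 25.

25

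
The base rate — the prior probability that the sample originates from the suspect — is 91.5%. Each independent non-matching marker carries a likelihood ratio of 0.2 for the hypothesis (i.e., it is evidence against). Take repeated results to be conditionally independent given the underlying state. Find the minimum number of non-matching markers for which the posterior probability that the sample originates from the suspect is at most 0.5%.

5

Prior odds: 0.915 ÷ 0.085 = 183/17.
Likelihood ratio per non-matching marker = 0.2.
Target posterior odds = 0.005/0.995 = 1/199.
Require 0.2ⁿ ≤ 1/199 ÷ (183/17) = 17/36417.
0.2⁴ = 0.0016 is still above 17/36417 but 0.2⁵ = 0.00032 is at or below it, so n = 5.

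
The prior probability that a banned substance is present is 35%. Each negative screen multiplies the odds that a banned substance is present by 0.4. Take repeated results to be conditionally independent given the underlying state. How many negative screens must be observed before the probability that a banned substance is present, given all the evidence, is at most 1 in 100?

Prior odds = 0.35/0.65 = 7/13.
Likelihood ratio per negative screen = 0.4.
Target odds: 0.01 ÷ 0.99 = 1/99.
Require 0.4ⁿ ≤ 1/99 ÷ (7/13) = 13/693.
0.4⁴ = 0.0256 is still above 13/693 but 0.4⁵ = 0.01024 is at or below it, so n = 5.

5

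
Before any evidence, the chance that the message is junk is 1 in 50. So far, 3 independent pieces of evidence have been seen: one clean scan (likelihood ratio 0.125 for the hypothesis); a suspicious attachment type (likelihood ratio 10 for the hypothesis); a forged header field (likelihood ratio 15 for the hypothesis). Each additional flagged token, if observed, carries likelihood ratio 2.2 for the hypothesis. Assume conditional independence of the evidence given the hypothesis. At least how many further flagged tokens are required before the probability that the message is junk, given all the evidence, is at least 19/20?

Prior odds = 0.02/0.98 = 1/49.
Combined Bayes factor of the evidence already in hand = 0.125 × 10 × 15 = 18.75.
Odds after that evidence = (1/49) × 18.75 = 75/196.
Target odds = 0.95/0.05 = 19.
Need 2.2ⁿ ≥ 19 ÷ (75/196) = 3724/75.
2.2⁴ = 23.4256 falls short of 3724/75 but 2.2⁵ = 51.53632 reaches it, so n = 5.

5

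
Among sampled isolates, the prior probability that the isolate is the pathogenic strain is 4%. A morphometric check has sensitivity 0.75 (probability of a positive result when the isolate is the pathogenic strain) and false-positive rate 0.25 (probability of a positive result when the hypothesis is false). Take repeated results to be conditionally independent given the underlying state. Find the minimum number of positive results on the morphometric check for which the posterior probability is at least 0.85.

5

Prior odds = 0.04/0.96 = 1/24.
Likelihood ratio of a positive result = 0.75/0.25 = 3.
Target odds: 0.85 ÷ 0.15 = 17/3.
Require 3ⁿ ≥ 17/3 ÷ (1/24) = 136.
3⁴ = 81 falls short of 136 but 3⁵ = 243 reaches it, so n = 5.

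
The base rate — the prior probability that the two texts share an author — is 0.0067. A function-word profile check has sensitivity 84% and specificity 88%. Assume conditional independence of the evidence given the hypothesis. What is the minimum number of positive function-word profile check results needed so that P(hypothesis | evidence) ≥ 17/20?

4

Prior odds = 0.0067/0.9933 = 67/9933.
False-positive rate = 1 − 0.88 = 0.12; likelihood ratio of a positive = 0.84/0.12 = 7.
Target odds: 0.85 ÷ 0.15 = 17/3.
Need (67/9933) × 7ⁿ ≥ 17/3, i.e. 7ⁿ ≥ 56287/67.
7³ = 343 falls short of 56287/67 but 7⁴ = 2401 reaches it, so n = 4.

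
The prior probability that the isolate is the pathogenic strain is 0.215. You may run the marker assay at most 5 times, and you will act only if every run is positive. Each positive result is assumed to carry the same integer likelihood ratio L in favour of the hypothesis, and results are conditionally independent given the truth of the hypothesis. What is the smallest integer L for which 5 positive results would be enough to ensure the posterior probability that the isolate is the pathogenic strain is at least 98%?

3

Prior odds = 0.215/0.785 = 43/157.
Target odds = 0.98/0.02 = 49.
Need L⁵ ≥ 49 ÷ (43/157) = 7693/43.
2⁵ = 32 < 7693/43 ≤ 243 = 3⁵, so L = 3.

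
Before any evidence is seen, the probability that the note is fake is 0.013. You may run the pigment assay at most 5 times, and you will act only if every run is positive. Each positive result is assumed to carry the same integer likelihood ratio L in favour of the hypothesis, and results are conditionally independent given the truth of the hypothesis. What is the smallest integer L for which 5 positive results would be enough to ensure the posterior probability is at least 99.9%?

Prior odds = 0.013/0.987 = 13/987.
Target odds = 0.999/0.001 = 999.
Need L⁵ ≥ 999 ÷ (13/987) = 986013/13.
9⁵ = 59049 < 986013/13 ≤ 100000 = 10⁵, so L = 10.

10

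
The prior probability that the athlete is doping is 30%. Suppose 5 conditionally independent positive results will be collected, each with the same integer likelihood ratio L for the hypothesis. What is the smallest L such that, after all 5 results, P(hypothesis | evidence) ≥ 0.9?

Prior odds = 0.3/0.7 = 3/7.
Target odds = 0.9/0.1 = 9.
Need L⁵ ≥ 9 ÷ (3/7) = 21.
1⁵ = 1 < 21 ≤ 32 = 2⁵, so L = 2.

2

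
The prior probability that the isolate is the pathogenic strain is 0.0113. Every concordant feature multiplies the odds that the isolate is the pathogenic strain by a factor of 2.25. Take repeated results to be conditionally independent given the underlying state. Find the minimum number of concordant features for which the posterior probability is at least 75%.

Prior odds: 0.0113 ÷ 0.9887 = 113/9887.
Likelihood ratio per concordant feature = 2.25.
Target odds: 0.75 ÷ 0.25 = 3.
Require 2.25ⁿ ≥ 3 ÷ (113/9887) = 29661/113.
2.25⁶ = 531441/4096 falls short of 29661/113 but 2.25⁷ = 4782969/16384 reaches it, so n = 7.

7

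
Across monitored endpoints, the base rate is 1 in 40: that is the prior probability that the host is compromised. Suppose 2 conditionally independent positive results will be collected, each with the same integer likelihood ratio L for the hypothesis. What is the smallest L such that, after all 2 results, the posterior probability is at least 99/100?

Prior odds = 0.025/0.975 = 1/39.
Target odds = 0.99/0.01 = 99.
Need L² ≥ 99 ÷ (1/39) = 3861.
62² = 3844 < 3861 ≤ 3969 = 63², so L = 63.

63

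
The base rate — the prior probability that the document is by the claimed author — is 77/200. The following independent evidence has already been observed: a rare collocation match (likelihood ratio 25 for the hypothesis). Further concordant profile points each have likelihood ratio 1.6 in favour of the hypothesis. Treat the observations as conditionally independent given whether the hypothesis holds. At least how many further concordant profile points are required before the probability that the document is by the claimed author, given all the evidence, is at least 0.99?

Prior odds = 0.385/0.615 = 77/123.
Bayes factor of the evidence already in hand = 25.
Odds after that evidence = (77/123) × 25 = 1925/123.
Target odds = 0.99/0.01 = 99.
Need 1.6ⁿ ≥ 99 ÷ (1925/123) = 1107/175.
1.6³ = 4.096 falls short of 1107/175 but 1.6⁴ = 6.5536 reaches it, so n = 4.

4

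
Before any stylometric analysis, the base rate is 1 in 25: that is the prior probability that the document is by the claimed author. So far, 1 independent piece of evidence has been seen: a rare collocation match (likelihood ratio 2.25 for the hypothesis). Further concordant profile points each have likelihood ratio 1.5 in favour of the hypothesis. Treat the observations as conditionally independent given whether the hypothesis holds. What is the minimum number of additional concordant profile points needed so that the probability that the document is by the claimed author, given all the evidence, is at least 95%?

14

Prior odds = 0.04/0.96 = 1/24.
Bayes factor of the evidence already in hand = 2.25.
Odds after that evidence = (1/24) × 2.25 = 0.09375.
Target odds = 0.95/0.05 = 19.
Need 1.5ⁿ ≥ 19 ÷ 0.09375 = 608/3.
1.5¹³ = 1594323/8192 falls short of 608/3 but 1.5¹⁴ = 4782969/16384 reaches it, so n = 14.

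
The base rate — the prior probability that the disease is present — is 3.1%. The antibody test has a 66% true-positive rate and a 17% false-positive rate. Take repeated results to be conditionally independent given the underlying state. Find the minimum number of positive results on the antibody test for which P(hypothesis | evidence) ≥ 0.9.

5

Prior odds: 0.031 ÷ 0.969 = 31/969.
Likelihood ratio of a positive result = 0.66/0.17 = 66/17.
Target odds: 0.9 ÷ 0.1 = 9.
Require (66/17)ⁿ ≥ 9 ÷ (31/969) = 8721/31.
(66/17)⁴ = 18974736/83521 falls short of 8721/31 but (66/17)⁵ ≈882.013 reaches it, so n = 5.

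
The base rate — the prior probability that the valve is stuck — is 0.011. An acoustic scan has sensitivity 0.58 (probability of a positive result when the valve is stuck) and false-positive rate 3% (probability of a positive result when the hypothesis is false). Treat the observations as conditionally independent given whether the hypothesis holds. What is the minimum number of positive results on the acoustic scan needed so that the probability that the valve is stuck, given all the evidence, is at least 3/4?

Prior odds = 0.011/0.989 = 11/989.
Likelihood ratio of a positive result = 0.58/0.03 = 58/3.
Target posterior odds = 0.75/0.25 = 3.
Need (11/989) × (58/3)ⁿ ≥ 3, i.e. (58/3)ⁿ ≥ 2967/11.
(58/3)¹ = 58/3 falls short of 2967/11 but (58/3)² = 3364/9 reaches it, so n = 2.

2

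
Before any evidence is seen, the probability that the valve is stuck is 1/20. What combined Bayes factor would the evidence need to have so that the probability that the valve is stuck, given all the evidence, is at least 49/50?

Prior odds = 0.05/0.95 = 1/19.
Target odds = 0.98/0.02 = 49.
Required Bayes factor = 49 ÷ (1/19) = 931.

931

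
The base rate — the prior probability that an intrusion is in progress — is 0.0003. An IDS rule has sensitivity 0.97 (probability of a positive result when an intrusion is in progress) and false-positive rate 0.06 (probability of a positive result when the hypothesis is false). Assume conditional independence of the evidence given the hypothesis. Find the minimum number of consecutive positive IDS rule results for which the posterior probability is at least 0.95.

4

Prior odds: 0.0003 ÷ 0.9997 = 3/9997.
Likelihood ratio of a positive result = 0.97/0.06 = 97/6.
Target odds: 0.95 ÷ 0.05 = 19.
Need (3/9997) × (97/6)ⁿ ≥ 19, i.e. (97/6)ⁿ ≥ 189943/3.
(97/6)³ = 912673/216 falls short of 189943/3 but (97/6)⁴ = 88529281/1296 reaches it, so n = 4.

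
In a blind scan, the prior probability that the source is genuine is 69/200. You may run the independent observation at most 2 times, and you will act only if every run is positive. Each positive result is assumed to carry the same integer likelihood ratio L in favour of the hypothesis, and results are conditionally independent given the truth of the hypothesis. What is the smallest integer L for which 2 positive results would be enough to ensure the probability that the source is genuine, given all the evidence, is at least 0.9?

Prior odds = 0.345/0.655 = 69/131.
Target odds = 0.9/0.1 = 9.
Need L² ≥ 9 ÷ (69/131) = 393/23.
4² = 16 < 393/23 ≤ 25 = 5², so L = 5.

5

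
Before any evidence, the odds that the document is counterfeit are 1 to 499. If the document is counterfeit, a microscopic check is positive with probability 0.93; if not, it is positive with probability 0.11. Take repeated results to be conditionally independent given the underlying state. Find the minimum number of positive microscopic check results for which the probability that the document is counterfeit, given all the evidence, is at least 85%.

Prior odds = 1/499.
Likelihood ratio of a positive = 0.93/0.11 = 93/11.
Target posterior odds = 0.85/0.15 = 17/3.
Require (93/11)ⁿ ≥ 17/3 ÷ (1/499) = 8483/3.
(93/11)³ = 804357/1331 falls short of 8483/3 but (93/11)⁴ = 74805201/14641 reaches it, so n = 4.

4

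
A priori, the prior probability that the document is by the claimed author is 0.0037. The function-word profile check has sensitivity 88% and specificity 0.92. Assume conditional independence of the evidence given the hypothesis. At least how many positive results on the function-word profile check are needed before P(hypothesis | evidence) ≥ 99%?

Prior odds: 0.0037 ÷ 0.9963 = 37/9963.
False-positive rate = 1 − 0.92 = 0.08; likelihood ratio of a positive = 0.88/0.08 = 11.
Target posterior odds = 0.99/0.01 = 99.
Need (37/9963) × 11ⁿ ≥ 99, i.e. 11ⁿ ≥ 986337/37.
11⁴ = 14641 falls short of 986337/37 but 11⁵ = 161051 reaches it, so n = 5.

5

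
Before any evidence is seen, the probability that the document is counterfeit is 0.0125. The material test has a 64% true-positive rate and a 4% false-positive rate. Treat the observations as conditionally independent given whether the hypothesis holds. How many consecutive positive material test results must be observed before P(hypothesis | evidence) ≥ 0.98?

3

Prior odds: 0.0125 ÷ 0.9875 = 1/79.
Likelihood ratio of a positive result = 0.64/0.04 = 16.
Target odds: 0.98 ÷ 0.02 = 49.
Require 16ⁿ ≥ 49 ÷ (1/79) = 3871.
16² = 256 falls short of 3871 but 16³ = 4096 reaches it, so n = 3.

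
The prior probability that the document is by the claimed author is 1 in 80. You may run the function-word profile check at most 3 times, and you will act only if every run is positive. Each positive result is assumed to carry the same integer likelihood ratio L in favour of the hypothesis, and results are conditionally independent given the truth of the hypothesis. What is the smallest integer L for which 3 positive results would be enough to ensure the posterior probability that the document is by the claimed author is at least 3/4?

7

Prior odds = 0.0125/0.9875 = 1/79.
Target odds = 0.75/0.25 = 3.
Need L³ ≥ 3 ÷ (1/79) = 237.
6³ = 216 < 237 ≤ 343 = 7³, so L = 7.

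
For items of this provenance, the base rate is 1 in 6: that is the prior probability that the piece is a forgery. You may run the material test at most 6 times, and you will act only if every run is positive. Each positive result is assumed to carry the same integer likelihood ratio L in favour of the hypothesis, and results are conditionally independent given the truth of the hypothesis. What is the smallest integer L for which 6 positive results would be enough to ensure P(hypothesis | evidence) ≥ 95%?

Prior odds = (1/6)/(5/6) = 0.2.
Target odds = 0.95/0.05 = 19.
Need L⁶ ≥ 19 ÷ 0.2 = 95.
2⁶ = 64 < 95 ≤ 729 = 3⁶, so L = 3.

3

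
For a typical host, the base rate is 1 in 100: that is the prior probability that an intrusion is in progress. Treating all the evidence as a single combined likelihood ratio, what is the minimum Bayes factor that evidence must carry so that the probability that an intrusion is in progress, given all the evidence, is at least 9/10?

891

Prior odds = 0.01/0.99 = 1/99.
Target odds = 0.9/0.1 = 9.
Required Bayes factor = 9 ÷ (1/99) = 891.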